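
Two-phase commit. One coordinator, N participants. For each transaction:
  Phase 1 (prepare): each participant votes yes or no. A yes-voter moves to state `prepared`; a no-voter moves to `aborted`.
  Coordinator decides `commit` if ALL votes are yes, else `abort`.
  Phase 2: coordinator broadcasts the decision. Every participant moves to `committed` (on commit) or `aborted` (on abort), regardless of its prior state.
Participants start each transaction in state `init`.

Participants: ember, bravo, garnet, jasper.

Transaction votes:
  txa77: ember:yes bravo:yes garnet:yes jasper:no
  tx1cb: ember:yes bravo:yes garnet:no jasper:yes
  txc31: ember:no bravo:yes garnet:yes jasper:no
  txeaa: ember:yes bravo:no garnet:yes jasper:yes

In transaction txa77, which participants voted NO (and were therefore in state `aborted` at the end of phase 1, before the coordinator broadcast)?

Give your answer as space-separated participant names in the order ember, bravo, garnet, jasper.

Answer: jasper

Derivation:
Txn txa77 phase 1: ember yes -> prepared; bravo yes -> prepared; garnet yes -> prepared; jasper no -> aborted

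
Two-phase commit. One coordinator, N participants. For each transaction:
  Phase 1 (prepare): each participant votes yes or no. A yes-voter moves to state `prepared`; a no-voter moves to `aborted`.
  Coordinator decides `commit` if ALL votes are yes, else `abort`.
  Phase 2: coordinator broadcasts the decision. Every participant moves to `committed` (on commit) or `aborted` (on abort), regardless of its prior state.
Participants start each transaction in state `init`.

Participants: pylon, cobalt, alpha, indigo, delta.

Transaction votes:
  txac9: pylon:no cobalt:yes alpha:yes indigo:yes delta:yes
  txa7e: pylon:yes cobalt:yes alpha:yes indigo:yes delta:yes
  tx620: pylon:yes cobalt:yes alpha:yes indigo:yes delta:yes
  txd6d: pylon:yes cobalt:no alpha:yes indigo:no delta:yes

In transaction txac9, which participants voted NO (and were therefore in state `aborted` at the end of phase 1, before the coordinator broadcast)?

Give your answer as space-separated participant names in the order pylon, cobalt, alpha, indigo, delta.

Txn txac9 phase 1: pylon no -> aborted; cobalt yes -> prepared; alpha yes -> prepared; indigo yes -> prepared; delta yes -> prepared

Answer: pylon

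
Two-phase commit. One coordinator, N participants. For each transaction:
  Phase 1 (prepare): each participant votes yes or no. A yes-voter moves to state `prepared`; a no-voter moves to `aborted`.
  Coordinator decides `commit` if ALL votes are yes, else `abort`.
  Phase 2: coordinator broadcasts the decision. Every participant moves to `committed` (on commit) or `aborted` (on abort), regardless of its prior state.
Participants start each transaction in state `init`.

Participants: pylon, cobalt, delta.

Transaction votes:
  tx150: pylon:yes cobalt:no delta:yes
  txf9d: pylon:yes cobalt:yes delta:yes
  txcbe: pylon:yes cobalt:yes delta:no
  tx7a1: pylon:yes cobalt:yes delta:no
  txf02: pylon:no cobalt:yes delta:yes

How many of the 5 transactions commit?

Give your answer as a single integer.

tx150: no from cobalt -> abort (commits=0)
txf9d: all yes -> commit (commits=1)
txcbe: no from delta -> abort (commits=1)
tx7a1: no from delta -> abort (commits=1)
txf02: no from pylon -> abort (commits=1)

Answer: 1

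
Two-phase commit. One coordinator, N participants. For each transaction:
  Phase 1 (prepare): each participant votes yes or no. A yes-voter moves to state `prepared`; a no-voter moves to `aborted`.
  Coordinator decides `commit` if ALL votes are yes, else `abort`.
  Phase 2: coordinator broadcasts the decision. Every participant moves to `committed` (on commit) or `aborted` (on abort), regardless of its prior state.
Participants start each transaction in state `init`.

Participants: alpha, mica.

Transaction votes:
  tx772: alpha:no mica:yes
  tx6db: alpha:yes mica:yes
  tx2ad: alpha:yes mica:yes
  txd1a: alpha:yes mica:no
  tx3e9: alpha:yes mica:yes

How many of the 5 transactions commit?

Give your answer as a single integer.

tx772: no from alpha -> abort (commits=0)
tx6db: all yes -> commit (commits=1)
tx2ad: all yes -> commit (commits=2)
txd1a: no from mica -> abort (commits=2)
tx3e9: all yes -> commit (commits=3)

Answer: 3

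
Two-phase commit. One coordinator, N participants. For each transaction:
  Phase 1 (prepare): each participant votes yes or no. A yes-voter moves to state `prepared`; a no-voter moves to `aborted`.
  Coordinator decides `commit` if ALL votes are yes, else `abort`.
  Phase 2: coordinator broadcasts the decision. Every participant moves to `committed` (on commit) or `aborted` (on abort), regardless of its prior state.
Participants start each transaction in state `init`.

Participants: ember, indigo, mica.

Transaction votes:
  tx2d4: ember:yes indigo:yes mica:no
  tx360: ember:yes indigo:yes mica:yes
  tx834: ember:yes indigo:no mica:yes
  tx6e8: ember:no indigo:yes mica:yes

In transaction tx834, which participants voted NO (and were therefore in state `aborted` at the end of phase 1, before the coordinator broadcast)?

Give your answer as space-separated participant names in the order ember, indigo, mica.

Txn tx834 phase 1: ember yes -> prepared; indigo no -> aborted; mica yes -> prepared

Answer: indigo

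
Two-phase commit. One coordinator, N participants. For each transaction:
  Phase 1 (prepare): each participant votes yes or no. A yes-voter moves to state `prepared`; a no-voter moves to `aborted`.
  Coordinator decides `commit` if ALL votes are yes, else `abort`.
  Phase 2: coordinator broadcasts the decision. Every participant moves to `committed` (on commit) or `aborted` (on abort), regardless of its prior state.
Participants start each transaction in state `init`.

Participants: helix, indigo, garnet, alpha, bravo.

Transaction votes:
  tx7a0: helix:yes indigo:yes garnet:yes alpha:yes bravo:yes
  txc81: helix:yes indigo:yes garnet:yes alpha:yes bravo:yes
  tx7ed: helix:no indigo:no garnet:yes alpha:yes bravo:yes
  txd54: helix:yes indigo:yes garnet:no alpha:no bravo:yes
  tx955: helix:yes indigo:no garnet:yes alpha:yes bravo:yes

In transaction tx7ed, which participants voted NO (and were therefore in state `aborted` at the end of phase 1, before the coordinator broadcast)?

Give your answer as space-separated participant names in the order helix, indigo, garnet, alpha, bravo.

Answer: helix indigo

Derivation:
Txn tx7ed phase 1: helix no -> aborted; indigo no -> aborted; garnet yes -> prepared; alpha yes -> prepared; bravo yes -> prepared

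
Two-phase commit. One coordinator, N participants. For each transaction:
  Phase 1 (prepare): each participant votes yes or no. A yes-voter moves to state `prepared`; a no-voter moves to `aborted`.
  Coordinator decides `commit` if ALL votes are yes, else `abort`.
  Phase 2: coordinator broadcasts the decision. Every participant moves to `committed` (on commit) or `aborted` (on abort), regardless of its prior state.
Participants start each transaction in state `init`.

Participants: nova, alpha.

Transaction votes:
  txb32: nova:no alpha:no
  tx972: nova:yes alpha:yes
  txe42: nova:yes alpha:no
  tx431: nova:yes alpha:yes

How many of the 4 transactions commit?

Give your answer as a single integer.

Answer: 2

Derivation:
txb32: no from nova, alpha -> abort (commits=0)
tx972: all yes -> commit (commits=1)
txe42: no from alpha -> abort (commits=1)
tx431: all yes -> commit (commits=2)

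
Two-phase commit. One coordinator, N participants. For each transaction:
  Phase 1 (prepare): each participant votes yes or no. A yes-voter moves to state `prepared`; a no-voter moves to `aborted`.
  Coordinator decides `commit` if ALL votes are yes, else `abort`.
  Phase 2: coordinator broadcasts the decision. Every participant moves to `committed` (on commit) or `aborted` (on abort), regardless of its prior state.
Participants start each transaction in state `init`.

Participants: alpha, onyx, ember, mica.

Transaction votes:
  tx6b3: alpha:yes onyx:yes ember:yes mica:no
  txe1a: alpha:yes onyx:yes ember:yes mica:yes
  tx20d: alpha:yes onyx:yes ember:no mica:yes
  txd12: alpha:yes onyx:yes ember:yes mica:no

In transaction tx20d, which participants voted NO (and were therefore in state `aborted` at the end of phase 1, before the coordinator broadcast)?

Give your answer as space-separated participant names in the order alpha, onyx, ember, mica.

Answer: ember

Derivation:
Txn tx20d phase 1: alpha yes -> prepared; onyx yes -> prepared; ember no -> aborted; mica yes -> prepared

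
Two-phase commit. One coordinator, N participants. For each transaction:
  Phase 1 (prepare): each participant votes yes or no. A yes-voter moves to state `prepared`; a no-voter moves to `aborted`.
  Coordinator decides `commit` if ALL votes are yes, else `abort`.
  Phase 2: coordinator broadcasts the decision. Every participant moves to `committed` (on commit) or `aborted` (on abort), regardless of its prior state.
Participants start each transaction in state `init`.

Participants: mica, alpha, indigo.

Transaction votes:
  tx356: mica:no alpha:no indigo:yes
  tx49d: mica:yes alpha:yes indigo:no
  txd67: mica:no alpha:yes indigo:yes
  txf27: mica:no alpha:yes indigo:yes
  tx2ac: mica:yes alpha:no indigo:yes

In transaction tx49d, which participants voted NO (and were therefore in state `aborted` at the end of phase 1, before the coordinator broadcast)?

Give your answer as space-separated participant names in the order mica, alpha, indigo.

Answer: indigo

Derivation:
Txn tx49d phase 1: mica yes -> prepared; alpha yes -> prepared; indigo no -> aborted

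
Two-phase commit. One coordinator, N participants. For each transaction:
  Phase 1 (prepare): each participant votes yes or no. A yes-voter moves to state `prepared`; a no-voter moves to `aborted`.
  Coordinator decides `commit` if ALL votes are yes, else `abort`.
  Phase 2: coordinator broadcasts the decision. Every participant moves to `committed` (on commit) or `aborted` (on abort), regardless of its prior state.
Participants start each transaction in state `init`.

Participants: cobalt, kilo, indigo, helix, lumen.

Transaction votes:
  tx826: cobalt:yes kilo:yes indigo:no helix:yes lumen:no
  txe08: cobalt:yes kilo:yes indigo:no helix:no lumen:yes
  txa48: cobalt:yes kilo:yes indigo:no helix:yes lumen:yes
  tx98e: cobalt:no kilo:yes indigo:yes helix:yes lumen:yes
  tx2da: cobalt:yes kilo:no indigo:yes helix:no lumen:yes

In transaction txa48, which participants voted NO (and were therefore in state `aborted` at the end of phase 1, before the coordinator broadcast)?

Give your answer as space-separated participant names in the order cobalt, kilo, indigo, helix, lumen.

Txn txa48 phase 1: cobalt yes -> prepared; kilo yes -> prepared; indigo no -> aborted; helix yes -> prepared; lumen yes -> prepared

Answer: indigo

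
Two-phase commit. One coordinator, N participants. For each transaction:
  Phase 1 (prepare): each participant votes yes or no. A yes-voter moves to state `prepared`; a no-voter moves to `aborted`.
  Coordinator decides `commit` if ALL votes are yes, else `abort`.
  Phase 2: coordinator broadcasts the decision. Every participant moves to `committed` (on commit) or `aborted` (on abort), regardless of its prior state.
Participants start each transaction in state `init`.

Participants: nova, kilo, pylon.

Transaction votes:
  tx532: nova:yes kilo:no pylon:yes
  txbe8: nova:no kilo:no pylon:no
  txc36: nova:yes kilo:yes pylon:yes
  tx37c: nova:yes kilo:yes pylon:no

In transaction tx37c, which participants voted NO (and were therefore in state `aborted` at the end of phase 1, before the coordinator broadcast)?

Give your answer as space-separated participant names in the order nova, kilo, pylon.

Txn tx37c phase 1: nova yes -> prepared; kilo yes -> prepared; pylon no -> aborted

Answer: pylon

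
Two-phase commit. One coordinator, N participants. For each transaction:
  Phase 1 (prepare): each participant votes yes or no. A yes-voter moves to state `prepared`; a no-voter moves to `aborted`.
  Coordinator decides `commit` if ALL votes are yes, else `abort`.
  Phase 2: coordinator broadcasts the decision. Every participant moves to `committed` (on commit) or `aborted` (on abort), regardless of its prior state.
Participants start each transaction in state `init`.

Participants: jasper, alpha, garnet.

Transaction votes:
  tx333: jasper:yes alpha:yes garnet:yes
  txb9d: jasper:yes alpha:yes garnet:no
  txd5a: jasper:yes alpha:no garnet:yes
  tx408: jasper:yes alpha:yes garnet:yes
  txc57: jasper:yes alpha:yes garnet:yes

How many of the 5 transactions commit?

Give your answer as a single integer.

tx333: all yes -> commit (commits=1)
txb9d: no from garnet -> abort (commits=1)
txd5a: no from alpha -> abort (commits=1)
tx408: all yes -> commit (commits=2)
txc57: all yes -> commit (commits=3)

Answer: 3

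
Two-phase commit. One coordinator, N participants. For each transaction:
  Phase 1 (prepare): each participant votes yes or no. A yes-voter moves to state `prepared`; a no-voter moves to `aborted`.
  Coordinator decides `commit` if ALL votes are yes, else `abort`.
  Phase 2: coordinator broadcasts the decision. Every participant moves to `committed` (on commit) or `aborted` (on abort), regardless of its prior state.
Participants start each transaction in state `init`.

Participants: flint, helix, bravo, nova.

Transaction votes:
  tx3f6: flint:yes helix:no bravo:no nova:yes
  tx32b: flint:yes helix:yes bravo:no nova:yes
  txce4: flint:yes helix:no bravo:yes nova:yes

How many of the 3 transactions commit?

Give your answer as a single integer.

Answer: 0

Derivation:
tx3f6: no from helix, bravo -> abort (commits=0)
tx32b: no from bravo -> abort (commits=0)
txce4: no from helix -> abort (commits=0)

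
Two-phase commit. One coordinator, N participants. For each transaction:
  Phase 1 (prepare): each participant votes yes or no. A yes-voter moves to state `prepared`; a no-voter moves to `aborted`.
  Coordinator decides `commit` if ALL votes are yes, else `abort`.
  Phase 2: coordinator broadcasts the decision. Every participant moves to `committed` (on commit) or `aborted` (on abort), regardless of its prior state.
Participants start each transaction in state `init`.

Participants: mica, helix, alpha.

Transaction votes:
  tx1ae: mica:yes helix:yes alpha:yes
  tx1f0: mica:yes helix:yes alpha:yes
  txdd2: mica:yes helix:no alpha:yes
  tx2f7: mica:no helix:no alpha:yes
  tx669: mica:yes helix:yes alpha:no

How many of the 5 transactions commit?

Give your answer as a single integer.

Answer: 2

Derivation:
tx1ae: all yes -> commit (commits=1)
tx1f0: all yes -> commit (commits=2)
txdd2: no from helix -> abort (commits=2)
tx2f7: no from mica, helix -> abort (commits=2)
tx669: no from alpha -> abort (commits=2)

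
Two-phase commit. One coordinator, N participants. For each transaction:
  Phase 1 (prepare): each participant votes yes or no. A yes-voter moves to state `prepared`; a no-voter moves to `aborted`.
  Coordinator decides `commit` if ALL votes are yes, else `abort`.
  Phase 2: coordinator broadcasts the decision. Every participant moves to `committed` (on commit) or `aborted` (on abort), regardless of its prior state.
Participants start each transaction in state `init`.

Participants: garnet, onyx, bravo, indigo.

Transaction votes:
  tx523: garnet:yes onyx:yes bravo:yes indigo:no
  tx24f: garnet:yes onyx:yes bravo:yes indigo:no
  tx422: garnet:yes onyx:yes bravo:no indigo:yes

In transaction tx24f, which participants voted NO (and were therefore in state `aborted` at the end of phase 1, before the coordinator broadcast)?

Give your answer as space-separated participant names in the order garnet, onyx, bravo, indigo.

Txn tx24f phase 1: garnet yes -> prepared; onyx yes -> prepared; bravo yes -> prepared; indigo no -> aborted

Answer: indigo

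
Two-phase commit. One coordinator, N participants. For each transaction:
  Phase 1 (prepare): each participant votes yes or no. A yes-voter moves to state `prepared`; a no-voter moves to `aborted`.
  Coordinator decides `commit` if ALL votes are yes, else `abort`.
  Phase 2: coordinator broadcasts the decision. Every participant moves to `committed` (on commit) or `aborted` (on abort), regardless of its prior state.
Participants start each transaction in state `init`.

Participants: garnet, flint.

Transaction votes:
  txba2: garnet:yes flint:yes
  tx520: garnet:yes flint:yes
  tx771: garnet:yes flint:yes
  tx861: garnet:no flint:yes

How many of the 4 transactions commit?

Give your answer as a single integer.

Answer: 3

Derivation:
txba2: all yes -> commit (commits=1)
tx520: all yes -> commit (commits=2)
tx771: all yes -> commit (commits=3)
tx861: no from garnet -> abort (commits=3)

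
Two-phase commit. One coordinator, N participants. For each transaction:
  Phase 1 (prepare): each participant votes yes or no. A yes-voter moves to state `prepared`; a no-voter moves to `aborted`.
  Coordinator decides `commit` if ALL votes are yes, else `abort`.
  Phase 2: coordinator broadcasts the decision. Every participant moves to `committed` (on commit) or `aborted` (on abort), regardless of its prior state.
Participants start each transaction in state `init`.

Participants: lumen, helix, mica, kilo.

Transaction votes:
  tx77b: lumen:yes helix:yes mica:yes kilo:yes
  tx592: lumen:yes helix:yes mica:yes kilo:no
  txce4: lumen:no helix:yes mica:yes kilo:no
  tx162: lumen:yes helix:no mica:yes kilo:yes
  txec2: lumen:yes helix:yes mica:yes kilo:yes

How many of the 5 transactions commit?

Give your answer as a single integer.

tx77b: all yes -> commit (commits=1)
tx592: no from kilo -> abort (commits=1)
txce4: no from lumen, kilo -> abort (commits=1)
tx162: no from helix -> abort (commits=1)
txec2: all yes -> commit (commits=2)

Answer: 2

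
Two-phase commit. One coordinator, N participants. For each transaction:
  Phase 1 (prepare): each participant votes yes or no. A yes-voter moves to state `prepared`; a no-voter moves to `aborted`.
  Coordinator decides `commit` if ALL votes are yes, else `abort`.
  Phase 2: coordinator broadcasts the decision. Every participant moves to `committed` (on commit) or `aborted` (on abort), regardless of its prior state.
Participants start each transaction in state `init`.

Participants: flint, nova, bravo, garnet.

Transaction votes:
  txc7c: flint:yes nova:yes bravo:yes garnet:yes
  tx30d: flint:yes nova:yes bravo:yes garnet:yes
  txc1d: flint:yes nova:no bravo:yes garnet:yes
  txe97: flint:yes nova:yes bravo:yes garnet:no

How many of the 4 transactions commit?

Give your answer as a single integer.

txc7c: all yes -> commit (commits=1)
tx30d: all yes -> commit (commits=2)
txc1d: no from nova -> abort (commits=2)
txe97: no from garnet -> abort (commits=2)

Answer: 2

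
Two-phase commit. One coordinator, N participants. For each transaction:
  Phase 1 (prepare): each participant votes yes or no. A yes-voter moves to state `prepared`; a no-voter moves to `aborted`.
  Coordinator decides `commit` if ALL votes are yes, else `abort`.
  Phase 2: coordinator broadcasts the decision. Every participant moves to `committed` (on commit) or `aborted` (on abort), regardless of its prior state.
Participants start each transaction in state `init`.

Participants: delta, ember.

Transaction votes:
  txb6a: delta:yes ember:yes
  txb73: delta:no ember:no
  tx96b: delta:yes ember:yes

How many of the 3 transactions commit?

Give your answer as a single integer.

Answer: 2

Derivation:
txb6a: all yes -> commit (commits=1)
txb73: no from delta, ember -> abort (commits=1)
tx96b: all yes -> commit (commits=2)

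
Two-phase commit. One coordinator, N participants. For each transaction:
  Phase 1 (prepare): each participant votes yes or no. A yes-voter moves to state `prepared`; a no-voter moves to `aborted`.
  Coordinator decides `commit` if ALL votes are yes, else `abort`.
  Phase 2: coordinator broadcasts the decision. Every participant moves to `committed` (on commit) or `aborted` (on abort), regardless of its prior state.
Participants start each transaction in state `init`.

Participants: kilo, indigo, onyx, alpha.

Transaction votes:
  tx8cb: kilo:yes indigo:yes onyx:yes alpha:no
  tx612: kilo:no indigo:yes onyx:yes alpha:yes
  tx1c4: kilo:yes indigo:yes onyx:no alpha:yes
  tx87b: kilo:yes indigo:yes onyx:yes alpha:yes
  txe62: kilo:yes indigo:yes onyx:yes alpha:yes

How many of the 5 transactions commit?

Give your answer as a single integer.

Answer: 2

Derivation:
tx8cb: no from alpha -> abort (commits=0)
tx612: no from kilo -> abort (commits=0)
tx1c4: no from onyx -> abort (commits=0)
tx87b: all yes -> commit (commits=1)
txe62: all yes -> commit (commits=2)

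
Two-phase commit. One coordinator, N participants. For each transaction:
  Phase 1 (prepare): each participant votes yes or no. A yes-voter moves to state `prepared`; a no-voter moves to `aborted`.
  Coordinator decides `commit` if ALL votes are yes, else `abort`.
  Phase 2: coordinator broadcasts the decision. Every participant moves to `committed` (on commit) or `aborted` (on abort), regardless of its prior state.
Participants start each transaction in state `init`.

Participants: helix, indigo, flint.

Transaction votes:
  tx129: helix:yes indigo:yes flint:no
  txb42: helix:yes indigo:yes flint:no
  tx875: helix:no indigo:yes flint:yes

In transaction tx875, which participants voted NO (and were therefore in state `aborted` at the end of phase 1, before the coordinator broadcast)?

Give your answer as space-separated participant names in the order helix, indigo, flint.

Answer: helix

Derivation:
Txn tx875 phase 1: helix no -> aborted; indigo yes -> prepared; flint yes -> prepared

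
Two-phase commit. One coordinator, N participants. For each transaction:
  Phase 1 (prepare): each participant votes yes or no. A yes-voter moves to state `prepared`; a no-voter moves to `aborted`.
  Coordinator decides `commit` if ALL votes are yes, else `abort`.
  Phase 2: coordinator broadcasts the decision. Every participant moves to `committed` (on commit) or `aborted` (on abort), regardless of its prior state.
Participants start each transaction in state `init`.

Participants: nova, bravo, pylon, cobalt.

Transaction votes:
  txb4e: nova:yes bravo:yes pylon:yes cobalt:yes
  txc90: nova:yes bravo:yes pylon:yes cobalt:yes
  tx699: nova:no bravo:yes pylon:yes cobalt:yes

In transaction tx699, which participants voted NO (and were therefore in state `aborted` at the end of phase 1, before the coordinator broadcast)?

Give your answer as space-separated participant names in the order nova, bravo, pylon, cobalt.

Txn tx699 phase 1: nova no -> aborted; bravo yes -> prepared; pylon yes -> prepared; cobalt yes -> prepared

Answer: nova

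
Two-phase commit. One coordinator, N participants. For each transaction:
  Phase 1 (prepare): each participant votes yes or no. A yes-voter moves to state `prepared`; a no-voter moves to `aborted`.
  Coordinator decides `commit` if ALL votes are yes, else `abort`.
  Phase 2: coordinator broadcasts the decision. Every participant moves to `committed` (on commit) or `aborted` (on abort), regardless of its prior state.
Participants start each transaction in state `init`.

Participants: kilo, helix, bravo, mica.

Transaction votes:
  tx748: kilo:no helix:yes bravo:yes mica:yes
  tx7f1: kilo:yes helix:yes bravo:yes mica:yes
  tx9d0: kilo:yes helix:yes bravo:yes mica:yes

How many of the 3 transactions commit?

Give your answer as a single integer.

Answer: 2

Derivation:
tx748: no from kilo -> abort (commits=0)
tx7f1: all yes -> commit (commits=1)
tx9d0: all yes -> commit (commits=2)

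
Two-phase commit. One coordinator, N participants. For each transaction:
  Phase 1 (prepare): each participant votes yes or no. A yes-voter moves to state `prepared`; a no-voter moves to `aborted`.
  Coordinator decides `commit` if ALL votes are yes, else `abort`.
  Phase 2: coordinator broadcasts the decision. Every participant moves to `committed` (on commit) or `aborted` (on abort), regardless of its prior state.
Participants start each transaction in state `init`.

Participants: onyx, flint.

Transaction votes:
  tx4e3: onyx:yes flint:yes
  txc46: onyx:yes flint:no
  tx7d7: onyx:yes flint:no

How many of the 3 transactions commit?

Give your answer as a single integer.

Answer: 1

Derivation:
tx4e3: all yes -> commit (commits=1)
txc46: no from flint -> abort (commits=1)
tx7d7: no from flint -> abort (commits=1)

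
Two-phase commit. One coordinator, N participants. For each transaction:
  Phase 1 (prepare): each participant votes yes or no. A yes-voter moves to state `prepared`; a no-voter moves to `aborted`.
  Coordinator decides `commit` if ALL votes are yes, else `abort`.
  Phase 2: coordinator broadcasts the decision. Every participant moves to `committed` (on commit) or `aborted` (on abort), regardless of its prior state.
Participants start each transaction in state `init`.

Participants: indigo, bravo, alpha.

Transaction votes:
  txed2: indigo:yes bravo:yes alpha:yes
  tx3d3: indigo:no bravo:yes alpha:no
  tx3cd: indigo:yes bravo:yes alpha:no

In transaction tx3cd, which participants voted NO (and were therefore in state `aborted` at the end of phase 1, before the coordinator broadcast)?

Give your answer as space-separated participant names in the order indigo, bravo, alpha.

Txn tx3cd phase 1: indigo yes -> prepared; bravo yes -> prepared; alpha no -> aborted

Answer: alpha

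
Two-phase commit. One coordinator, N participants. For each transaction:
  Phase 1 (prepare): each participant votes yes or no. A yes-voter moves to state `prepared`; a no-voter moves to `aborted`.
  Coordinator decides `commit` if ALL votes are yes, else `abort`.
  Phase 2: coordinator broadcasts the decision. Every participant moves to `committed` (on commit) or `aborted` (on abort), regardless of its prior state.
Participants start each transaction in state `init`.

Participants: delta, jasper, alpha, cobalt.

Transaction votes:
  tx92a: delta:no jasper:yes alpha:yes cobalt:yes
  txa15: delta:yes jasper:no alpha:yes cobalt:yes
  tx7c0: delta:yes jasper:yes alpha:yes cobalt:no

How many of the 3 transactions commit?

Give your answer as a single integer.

tx92a: no from delta -> abort (commits=0)
txa15: no from jasper -> abort (commits=0)
tx7c0: no from cobalt -> abort (commits=0)

Answer: 0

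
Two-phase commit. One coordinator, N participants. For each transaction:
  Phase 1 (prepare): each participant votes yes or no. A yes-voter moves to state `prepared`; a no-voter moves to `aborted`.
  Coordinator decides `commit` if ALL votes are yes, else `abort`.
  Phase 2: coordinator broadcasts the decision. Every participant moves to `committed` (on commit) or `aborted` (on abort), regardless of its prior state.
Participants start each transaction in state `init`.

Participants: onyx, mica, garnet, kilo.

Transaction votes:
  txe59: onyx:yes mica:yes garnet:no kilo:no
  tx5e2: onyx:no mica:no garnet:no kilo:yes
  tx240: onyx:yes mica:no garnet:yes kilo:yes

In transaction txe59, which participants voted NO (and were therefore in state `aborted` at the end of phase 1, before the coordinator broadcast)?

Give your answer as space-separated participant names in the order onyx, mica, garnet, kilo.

Txn txe59 phase 1: onyx yes -> prepared; mica yes -> prepared; garnet no -> aborted; kilo no -> aborted

Answer: garnet kilo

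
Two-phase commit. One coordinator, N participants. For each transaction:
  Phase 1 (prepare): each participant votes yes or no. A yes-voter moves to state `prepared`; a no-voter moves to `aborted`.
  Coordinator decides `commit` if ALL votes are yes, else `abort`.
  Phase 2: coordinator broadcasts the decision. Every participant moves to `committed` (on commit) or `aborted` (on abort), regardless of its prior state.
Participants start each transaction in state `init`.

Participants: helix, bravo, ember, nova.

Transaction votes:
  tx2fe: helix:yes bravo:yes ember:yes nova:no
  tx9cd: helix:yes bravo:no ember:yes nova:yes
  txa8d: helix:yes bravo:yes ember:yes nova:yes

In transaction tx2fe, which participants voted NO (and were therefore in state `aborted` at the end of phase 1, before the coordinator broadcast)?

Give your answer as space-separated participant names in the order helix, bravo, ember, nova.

Txn tx2fe phase 1: helix yes -> prepared; bravo yes -> prepared; ember yes -> prepared; nova no -> aborted

Answer: nova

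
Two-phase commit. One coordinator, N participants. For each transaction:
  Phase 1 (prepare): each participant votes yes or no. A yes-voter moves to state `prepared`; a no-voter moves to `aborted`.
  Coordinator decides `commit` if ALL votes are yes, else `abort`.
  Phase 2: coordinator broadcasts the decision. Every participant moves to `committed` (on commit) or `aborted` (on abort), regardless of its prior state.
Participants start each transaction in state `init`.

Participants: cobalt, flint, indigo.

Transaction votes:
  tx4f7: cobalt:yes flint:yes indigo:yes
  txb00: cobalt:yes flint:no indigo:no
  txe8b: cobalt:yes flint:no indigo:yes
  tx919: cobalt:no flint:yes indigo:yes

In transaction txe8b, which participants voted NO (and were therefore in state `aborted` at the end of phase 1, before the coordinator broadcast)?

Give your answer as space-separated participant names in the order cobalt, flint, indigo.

Answer: flint

Derivation:
Txn txe8b phase 1: cobalt yes -> prepared; flint no -> aborted; indigo yes -> prepared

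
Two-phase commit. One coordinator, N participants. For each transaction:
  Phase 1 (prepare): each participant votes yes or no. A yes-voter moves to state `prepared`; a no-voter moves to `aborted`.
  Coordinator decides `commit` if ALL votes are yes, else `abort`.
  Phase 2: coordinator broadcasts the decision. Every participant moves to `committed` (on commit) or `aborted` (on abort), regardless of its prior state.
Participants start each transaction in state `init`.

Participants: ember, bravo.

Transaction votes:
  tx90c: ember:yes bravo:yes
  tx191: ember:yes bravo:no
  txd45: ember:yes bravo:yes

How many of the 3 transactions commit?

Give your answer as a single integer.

Answer: 2

Derivation:
tx90c: all yes -> commit (commits=1)
tx191: no from bravo -> abort (commits=1)
txd45: all yes -> commit (commits=2)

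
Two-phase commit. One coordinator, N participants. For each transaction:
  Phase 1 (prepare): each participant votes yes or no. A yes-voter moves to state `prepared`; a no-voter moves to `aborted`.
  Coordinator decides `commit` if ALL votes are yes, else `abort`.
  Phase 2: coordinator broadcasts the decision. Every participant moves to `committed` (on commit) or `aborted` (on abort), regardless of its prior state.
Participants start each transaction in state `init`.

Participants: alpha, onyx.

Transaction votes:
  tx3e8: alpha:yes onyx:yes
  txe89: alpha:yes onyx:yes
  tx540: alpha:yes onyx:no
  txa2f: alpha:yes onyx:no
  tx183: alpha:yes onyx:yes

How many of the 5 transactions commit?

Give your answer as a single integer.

tx3e8: all yes -> commit (commits=1)
txe89: all yes -> commit (commits=2)
tx540: no from onyx -> abort (commits=2)
txa2f: no from onyx -> abort (commits=2)
tx183: all yes -> commit (commits=3)

Answer: 3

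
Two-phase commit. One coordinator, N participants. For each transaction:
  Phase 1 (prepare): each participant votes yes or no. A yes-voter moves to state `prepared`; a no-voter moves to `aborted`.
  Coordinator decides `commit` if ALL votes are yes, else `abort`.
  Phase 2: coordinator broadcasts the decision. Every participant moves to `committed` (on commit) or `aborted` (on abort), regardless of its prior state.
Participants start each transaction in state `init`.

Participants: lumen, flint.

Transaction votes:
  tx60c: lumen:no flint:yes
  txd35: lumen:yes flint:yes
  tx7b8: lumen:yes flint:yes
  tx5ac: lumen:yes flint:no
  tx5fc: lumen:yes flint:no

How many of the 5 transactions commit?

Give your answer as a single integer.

tx60c: no from lumen -> abort (commits=0)
txd35: all yes -> commit (commits=1)
tx7b8: all yes -> commit (commits=2)
tx5ac: no from flint -> abort (commits=2)
tx5fc: no from flint -> abort (commits=2)

Answer: 2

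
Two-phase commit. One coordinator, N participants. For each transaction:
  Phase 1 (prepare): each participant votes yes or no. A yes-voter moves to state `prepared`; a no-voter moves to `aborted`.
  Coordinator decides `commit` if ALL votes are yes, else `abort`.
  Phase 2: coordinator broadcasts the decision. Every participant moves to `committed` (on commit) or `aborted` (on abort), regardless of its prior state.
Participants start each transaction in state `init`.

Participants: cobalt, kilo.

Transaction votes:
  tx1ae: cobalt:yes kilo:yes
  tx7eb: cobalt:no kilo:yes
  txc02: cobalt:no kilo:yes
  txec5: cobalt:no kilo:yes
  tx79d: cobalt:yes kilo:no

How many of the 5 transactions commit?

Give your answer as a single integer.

tx1ae: all yes -> commit (commits=1)
tx7eb: no from cobalt -> abort (commits=1)
txc02: no from cobalt -> abort (commits=1)
txec5: no from cobalt -> abort (commits=1)
tx79d: no from kilo -> abort (commits=1)

Answer: 1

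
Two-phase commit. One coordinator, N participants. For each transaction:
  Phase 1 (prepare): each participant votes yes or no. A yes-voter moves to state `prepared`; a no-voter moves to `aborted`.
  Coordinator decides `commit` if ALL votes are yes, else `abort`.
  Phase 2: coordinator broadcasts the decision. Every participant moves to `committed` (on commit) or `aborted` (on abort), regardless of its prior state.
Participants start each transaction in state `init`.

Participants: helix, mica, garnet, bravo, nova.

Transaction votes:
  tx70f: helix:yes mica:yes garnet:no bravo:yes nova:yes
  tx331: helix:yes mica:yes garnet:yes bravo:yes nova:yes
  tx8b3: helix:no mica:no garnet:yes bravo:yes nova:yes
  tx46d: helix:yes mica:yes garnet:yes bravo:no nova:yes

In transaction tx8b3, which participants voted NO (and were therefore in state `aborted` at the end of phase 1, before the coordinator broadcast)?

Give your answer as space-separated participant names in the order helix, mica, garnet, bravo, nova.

Answer: helix mica

Derivation:
Txn tx8b3 phase 1: helix no -> aborted; mica no -> aborted; garnet yes -> prepared; bravo yes -> prepared; nova yes -> prepared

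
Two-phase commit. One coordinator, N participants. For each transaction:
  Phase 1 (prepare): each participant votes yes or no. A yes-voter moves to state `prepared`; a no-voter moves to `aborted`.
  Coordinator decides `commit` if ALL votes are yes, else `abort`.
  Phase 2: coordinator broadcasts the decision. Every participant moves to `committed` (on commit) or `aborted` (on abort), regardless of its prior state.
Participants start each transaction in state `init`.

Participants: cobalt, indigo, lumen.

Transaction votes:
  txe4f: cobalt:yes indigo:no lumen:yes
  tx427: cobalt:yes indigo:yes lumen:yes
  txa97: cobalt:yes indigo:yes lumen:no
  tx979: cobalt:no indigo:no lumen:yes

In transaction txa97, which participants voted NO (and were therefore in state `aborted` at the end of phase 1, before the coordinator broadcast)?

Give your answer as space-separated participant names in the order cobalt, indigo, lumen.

Answer: lumen

Derivation:
Txn txa97 phase 1: cobalt yes -> prepared; indigo yes -> prepared; lumen no -> aborted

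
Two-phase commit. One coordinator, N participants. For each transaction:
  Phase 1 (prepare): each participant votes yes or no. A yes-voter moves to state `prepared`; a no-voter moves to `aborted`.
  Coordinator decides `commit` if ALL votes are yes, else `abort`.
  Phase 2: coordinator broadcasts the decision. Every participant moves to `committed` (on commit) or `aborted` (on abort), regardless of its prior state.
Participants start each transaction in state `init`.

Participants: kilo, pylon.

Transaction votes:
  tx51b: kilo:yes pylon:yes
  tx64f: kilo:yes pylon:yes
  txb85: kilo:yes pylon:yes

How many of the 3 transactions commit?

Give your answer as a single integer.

Answer: 3

Derivation:
tx51b: all yes -> commit (commits=1)
tx64f: all yes -> commit (commits=2)
txb85: all yes -> commit (commits=3)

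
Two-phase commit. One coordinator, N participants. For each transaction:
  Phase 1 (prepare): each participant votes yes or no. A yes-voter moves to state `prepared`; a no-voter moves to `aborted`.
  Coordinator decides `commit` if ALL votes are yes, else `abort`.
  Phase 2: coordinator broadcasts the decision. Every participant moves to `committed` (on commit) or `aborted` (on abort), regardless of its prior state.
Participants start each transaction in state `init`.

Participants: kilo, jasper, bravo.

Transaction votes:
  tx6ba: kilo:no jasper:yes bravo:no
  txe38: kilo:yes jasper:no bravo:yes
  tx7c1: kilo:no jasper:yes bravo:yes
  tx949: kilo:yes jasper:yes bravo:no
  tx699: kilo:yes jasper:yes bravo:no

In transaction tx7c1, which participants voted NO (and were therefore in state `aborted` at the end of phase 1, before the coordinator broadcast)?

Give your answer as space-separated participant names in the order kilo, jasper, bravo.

Answer: kilo

Derivation:
Txn tx7c1 phase 1: kilo no -> aborted; jasper yes -> prepared; bravo yes -> prepared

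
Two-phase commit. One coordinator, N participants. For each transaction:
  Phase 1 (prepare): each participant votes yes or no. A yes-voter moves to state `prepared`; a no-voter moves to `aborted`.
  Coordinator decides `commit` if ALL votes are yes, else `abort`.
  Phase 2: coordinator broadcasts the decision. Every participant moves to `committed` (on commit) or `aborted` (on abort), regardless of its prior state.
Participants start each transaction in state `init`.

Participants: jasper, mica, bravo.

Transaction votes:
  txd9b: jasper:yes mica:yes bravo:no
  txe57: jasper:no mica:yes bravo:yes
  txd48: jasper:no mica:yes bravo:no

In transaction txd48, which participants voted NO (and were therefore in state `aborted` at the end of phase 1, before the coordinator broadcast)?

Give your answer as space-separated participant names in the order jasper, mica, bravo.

Answer: jasper bravo

Derivation:
Txn txd48 phase 1: jasper no -> aborted; mica yes -> prepared; bravo no -> aborted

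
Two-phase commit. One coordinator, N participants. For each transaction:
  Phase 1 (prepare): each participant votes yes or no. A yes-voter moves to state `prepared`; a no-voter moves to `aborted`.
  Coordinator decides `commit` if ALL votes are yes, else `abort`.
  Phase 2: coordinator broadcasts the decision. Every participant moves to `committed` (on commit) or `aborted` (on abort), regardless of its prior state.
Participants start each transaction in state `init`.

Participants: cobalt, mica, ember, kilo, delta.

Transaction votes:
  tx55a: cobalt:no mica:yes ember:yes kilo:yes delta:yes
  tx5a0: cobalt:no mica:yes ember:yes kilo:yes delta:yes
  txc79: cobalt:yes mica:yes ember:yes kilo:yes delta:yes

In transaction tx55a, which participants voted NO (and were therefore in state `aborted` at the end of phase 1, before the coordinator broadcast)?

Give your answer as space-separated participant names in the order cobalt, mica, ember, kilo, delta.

Answer: cobalt

Derivation:
Txn tx55a phase 1: cobalt no -> aborted; mica yes -> prepared; ember yes -> prepared; kilo yes -> prepared; delta yes -> prepared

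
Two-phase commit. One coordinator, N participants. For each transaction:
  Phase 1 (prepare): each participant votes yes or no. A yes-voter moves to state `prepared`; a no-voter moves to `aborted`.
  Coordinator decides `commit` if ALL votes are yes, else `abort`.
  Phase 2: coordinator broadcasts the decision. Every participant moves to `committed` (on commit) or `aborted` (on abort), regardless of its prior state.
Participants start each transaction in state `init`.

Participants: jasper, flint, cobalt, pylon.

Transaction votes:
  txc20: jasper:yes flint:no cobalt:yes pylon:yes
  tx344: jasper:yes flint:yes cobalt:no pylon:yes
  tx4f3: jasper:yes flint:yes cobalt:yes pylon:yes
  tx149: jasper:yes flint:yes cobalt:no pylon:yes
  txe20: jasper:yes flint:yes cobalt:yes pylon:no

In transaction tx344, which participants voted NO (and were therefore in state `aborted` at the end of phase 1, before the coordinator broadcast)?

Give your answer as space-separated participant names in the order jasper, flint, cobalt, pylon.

Answer: cobalt

Derivation:
Txn tx344 phase 1: jasper yes -> prepared; flint yes -> prepared; cobalt no -> aborted; pylon yes -> prepared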